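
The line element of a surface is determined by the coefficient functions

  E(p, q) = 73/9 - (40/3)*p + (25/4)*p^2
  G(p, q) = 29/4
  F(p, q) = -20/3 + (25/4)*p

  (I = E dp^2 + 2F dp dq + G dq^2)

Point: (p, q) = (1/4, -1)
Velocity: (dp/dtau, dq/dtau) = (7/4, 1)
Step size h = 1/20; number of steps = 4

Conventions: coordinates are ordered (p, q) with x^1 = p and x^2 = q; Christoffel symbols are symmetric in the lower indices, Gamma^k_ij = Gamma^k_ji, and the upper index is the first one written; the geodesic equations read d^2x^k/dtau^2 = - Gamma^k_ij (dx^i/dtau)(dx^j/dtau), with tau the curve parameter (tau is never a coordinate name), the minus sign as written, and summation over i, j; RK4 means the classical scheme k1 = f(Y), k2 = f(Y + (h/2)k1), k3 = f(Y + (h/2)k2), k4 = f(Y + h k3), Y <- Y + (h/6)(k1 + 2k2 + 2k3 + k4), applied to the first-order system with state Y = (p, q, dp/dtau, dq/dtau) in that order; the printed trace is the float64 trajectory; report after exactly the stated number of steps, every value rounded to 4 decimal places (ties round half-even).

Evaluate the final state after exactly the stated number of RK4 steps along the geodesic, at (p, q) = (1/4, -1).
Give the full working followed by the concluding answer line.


f(Y) = (dp/dtau, dq/dtau, -Gamma^p_ij Y'^i Y'^j, -Gamma^q_ij Y'^i Y'^j) with the Gammas evaluated at the stage position; h = 0.050000; intermediate values shown to 6 dp
step 0: p = 0.2500, q = -1.0000, dp/dtau = 1.7500, dq/dtau = 1.0000
step 1:
  k1: at (p, q) = (0.250000, -1.000000), (dp/dtau, dq/dtau) = (1.750000, 1.000000); Gamma_ppp = -0.447012, Gamma_ppq = 0.000000, Gamma_pqq = 0.000000, Gamma_qpp = 0.547362, Gamma_qpq = 0.000000, Gamma_qqq = 0.000000; k1 = (1.750000, 1.000000, 1.368975, -1.676296)
  k2: at (p, q) = (0.293750, -0.975000), (dp/dtau, dq/dtau) = (1.784224, 0.958093); Gamma_ppp = -0.439807, Gamma_ppq = 0.000000, Gamma_pqq = 0.000000, Gamma_qpp = 0.569022, Gamma_qpq = 0.000000, Gamma_qqq = 0.000000; k2 = (1.784224, 0.958093, 1.400106, -1.811458)
  k3: at (p, q) = (0.294606, -0.976048), (dp/dtau, dq/dtau) = (1.785003, 0.954714); Gamma_ppp = -0.439651, Gamma_ppq = 0.000000, Gamma_pqq = 0.000000, Gamma_qpp = 0.569451, Gamma_qpq = 0.000000, Gamma_qqq = 0.000000; k3 = (1.785003, 0.954714, 1.400830, -1.814403)
  k4: at (p, q) = (0.339250, -0.952264), (dp/dtau, dq/dtau) = (1.820042, 0.909280); Gamma_ppp = -0.430644, Gamma_ppq = 0.000000, Gamma_pqq = 0.000000, Gamma_qpp = 0.592019, Gamma_qpq = 0.000000, Gamma_qqq = 0.000000; k4 = (1.820042, 0.909280, 1.426532, -1.961093)
  Y <- Y + (h/6)(k1 + 2k2 + 2k3 + k4): p = 0.3392, q = -0.9522, dp/dtau = 1.8200, dq/dtau = 0.9093
step 2:
  k1: at (p, q) = (0.339237, -0.952209), (dp/dtau, dq/dtau) = (1.819978, 0.909257); Gamma_ppp = -0.430647, Gamma_ppq = 0.000000, Gamma_pqq = 0.000000, Gamma_qpp = 0.592013, Gamma_qpq = 0.000000, Gamma_qqq = 0.000000; k1 = (1.819978, 0.909257, 1.426442, -1.960935)
  k2: at (p, q) = (0.384737, -0.929478), (dp/dtau, dq/dtau) = (1.855639, 0.860234); Gamma_ppp = -0.419642, Gamma_ppq = 0.000000, Gamma_pqq = 0.000000, Gamma_qpp = 0.615374, Gamma_qpq = 0.000000, Gamma_qqq = 0.000000; k2 = (1.855639, 0.860234, 1.444993, -2.118977)
  k3: at (p, q) = (0.385628, -0.930703), (dp/dtau, dq/dtau) = (1.856103, 0.856283); Gamma_ppp = -0.419407, Gamma_ppq = 0.000000, Gamma_pqq = 0.000000, Gamma_qpp = 0.615834, Gamma_qpq = 0.000000, Gamma_qqq = 0.000000; k3 = (1.856103, 0.856283, 1.444906, -2.121623)
  k4: at (p, q) = (0.432043, -0.909395), (dp/dtau, dq/dtau) = (1.892223, 0.803176); Gamma_ppp = -0.406095, Gamma_ppq = 0.000000, Gamma_pqq = 0.000000, Gamma_qpp = 0.639899, Gamma_qpq = 0.000000, Gamma_qqq = 0.000000; k4 = (1.892223, 0.803176, 1.454027, -2.291163)
  Y <- Y + (h/6)(k1 + 2k2 + 2k3 + k4): p = 0.4320, q = -0.9093, dp/dtau = 1.8921, dq/dtau = 0.8031
step 3:
  k1: at (p, q) = (0.432035, -0.909330), (dp/dtau, dq/dtau) = (1.892147, 0.803147); Gamma_ppp = -0.406097, Gamma_ppq = 0.000000, Gamma_pqq = 0.000000, Gamma_qpp = 0.639895, Gamma_qpq = 0.000000, Gamma_qqq = 0.000000; k1 = (1.892147, 0.803147, 1.453918, -2.290963)
  k2: at (p, q) = (0.479339, -0.889252), (dp/dtau, dq/dtau) = (1.928495, 0.745873); Gamma_ppp = -0.390263, Gamma_ppq = 0.000000, Gamma_pqq = 0.000000, Gamma_qpp = 0.664472, Gamma_qpq = 0.000000, Gamma_qqq = 0.000000; k2 = (1.928495, 0.745873, 1.451425, -2.471233)
  k3: at (p, q) = (0.480247, -0.890684), (dp/dtau, dq/dtau) = (1.928433, 0.741366); Gamma_ppp = -0.389936, Gamma_ppq = 0.000000, Gamma_pqq = 0.000000, Gamma_qpp = 0.664943, Gamma_qpq = 0.000000, Gamma_qqq = 0.000000; k3 = (1.928433, 0.741366, 1.450113, -2.472826)
  k4: at (p, q) = (0.528456, -0.872262), (dp/dtau, dq/dtau) = (1.964653, 0.679505); Gamma_ppp = -0.371264, Gamma_ppq = 0.000000, Gamma_pqq = 0.000000, Gamma_qpp = 0.689812, Gamma_qpq = 0.000000, Gamma_qqq = 0.000000; k4 = (1.964653, 0.679505, 1.433027, -2.662578)
  Y <- Y + (h/6)(k1 + 2k2 + 2k3 + k4): p = 0.5285, q = -0.8722, dp/dtau = 1.9646, dq/dtau = 0.6795
step 4:
  k1: at (p, q) = (0.528457, -0.872188), (dp/dtau, dq/dtau) = (1.964564, 0.679466); Gamma_ppp = -0.371264, Gamma_ppq = 0.000000, Gamma_pqq = 0.000000, Gamma_qpp = 0.689812, Gamma_qpq = 0.000000, Gamma_qqq = 0.000000; k1 = (1.964564, 0.679466, 1.432896, -2.662338)
  k2: at (p, q) = (0.577571, -0.855201), (dp/dtau, dq/dtau) = (2.000386, 0.612908); Gamma_ppp = -0.349550, Gamma_ppq = 0.000000, Gamma_pqq = 0.000000, Gamma_qpp = 0.714687, Gamma_qpq = 0.000000, Gamma_qqq = 0.000000; k2 = (2.000386, 0.612908, 1.398741, -2.859851)
  k3: at (p, q) = (0.578467, -0.856865), (dp/dtau, dq/dtau) = (1.999532, 0.607970); Gamma_ppp = -0.349128, Gamma_ppq = 0.000000, Gamma_pqq = 0.000000, Gamma_qpp = 0.715134, Gamma_qpq = 0.000000, Gamma_qqq = 0.000000; k3 = (1.999532, 0.607970, 1.395861, -2.859199)
  k4: at (p, q) = (0.628434, -0.841789), (dp/dtau, dq/dtau) = (2.034357, 0.536506); Gamma_ppp = -0.324125, Gamma_ppq = 0.000000, Gamma_pqq = 0.000000, Gamma_qpp = 0.739619, Gamma_qpq = 0.000000, Gamma_qqq = 0.000000; k4 = (2.034357, 0.536506, 1.341428, -3.060992)
  Y <- Y + (h/6)(k1 + 2k2 + 2k3 + k4): p = 0.6284, q = -0.8417, dp/dtau = 2.0343, dq/dtau = 0.5365

Answer: p = 0.6284, q = -0.8417, dp/dtau = 2.0343, dq/dtau = 0.5365


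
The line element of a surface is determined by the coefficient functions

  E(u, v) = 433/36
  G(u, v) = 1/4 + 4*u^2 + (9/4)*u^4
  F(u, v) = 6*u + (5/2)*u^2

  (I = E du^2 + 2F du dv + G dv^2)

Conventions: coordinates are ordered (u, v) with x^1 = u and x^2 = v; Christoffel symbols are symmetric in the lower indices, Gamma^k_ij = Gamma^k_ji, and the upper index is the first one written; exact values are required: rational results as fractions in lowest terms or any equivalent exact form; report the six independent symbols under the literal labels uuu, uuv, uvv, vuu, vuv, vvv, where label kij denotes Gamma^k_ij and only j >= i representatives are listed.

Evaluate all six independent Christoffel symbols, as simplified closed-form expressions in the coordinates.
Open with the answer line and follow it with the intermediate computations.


Answer: Gamma_uuu = (-1800*u^3 - 6480*u^2 - 5184*u)/(2997*u^4 - 4320*u^3 + 1744*u^2 + 433), Gamma_uuv = (-1620*u^5 - 3888*u^4 - 1440*u^3 - 3456*u^2)/(2997*u^4 - 4320*u^3 + 1744*u^2 + 433), Gamma_uvv = (-1458*u^7 - 3888*u^5 - 2466*u^3 - 144*u)/(2997*u^4 - 4320*u^3 + 1744*u^2 + 433), Gamma_vuu = (8660*u + 10392)/(2997*u^4 - 4320*u^3 + 1744*u^2 + 433), Gamma_vuv = (7794*u^3 + 6928*u)/(2997*u^4 - 4320*u^3 + 1744*u^2 + 433), Gamma_vvv = (1620*u^5 + 3888*u^4 + 1440*u^3 + 3456*u^2)/(2997*u^4 - 4320*u^3 + 1744*u^2 + 433)

E = 433/36; F = 6*u + (5/2)*u^2; G = 1/4 + 4*u^2 + (9/4)*u^4
Gamma^k_ij = (1/2) g^{kl} (d_i g_jl + d_j g_il - d_l g_ij), with g^inv = (1/(EG-F^2)) [[G, -F], [-F, E]]
first partials: E_u = 0, E_v = 0, F_u = 6 + 5*u, F_v = 0, G_u = 8*u + 9*u^3, G_v = 0
D = EG - F^2 = 433/144 + (109/9)*u^2 - 30*u^3 + (333/16)*u^4
expanded: Gamma^u_uu = (G E_u - 2F F_u + F E_v)/(2D), Gamma^u_uv = (G E_v - F G_u)/(2D), Gamma^u_vv = (2G F_v - G G_u - F G_v)/(2D), Gamma^v_uu = (2E F_u - E E_v - F E_u)/(2D), Gamma^v_uv = (E G_u - F E_v)/(2D), Gamma^v_vv = (E G_v - 2F F_v + F G_u)/(2D); substitute and cancel common factors


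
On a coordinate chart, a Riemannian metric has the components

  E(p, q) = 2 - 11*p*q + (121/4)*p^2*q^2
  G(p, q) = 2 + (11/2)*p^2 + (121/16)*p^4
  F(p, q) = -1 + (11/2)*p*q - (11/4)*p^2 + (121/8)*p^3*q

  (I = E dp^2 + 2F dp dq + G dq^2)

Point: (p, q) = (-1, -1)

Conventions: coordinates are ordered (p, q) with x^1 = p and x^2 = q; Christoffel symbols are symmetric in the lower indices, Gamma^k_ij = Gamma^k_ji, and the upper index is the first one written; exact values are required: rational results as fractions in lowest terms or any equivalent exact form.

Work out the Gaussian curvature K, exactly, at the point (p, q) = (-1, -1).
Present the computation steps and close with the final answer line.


E = 85/4, F = 135/8, G = 241/16, EG - F^2 = 565/16 at the point
E_p = -99/2, E_q = -99/2, F_p = -363/8, F_q = -165/8, G_p = -165/4, G_q = 0
E_qq = 121/2, F_pq = 407/8, G_pp = 407/4
The intrinsic route: Brioschi's K = (det M1 - det M2)/(EG - F^2)^2.
M1 = [[-E_qq/2 + F_pq - G_pp/2, E_p/2, F_p - E_q/2], [F_q - G_p/2, E, F], [G_q/2, F, G]] = [[-121/4, -99/4, -165/8], [0, 85/4, 135/8], [0, 135/8, 241/16]]; det M1 = -68365/64
M2 = [[0, E_q/2, G_p/2], [E_q/2, E, F], [G_p/2, F, G]] = [[0, -99/4, -165/8], [-99/4, 85/4, 135/8], [-165/8, 135/8, 241/16]]; det M2 = -66429/64
det M1 - det M2 = -121/4; K = -121/4 / (565/16)^2 = -7744/319225

Answer: K = -7744/319225


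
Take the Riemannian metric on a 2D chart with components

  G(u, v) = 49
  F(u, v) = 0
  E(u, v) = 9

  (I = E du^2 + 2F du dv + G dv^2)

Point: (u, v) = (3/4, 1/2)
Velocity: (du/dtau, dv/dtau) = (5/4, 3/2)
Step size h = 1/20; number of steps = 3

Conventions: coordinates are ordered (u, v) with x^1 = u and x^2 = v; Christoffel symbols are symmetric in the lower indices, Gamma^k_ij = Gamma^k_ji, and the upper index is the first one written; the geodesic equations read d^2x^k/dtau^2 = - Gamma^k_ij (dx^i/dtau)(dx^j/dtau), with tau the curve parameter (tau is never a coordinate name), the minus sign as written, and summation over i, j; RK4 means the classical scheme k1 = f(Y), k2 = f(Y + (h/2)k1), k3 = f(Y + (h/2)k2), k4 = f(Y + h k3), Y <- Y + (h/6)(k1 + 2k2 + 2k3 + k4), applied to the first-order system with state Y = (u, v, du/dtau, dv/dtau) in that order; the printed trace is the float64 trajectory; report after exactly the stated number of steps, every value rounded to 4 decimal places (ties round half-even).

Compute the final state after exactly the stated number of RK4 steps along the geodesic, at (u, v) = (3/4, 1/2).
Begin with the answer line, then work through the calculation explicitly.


Answer: u = 0.9375, v = 0.7250, du/dtau = 1.2500, dv/dtau = 1.5000

f(Y) = (du/dtau, dv/dtau, -Gamma^u_ij Y'^i Y'^j, -Gamma^v_ij Y'^i Y'^j) with the Gammas evaluated at the stage position; h = 0.050000; intermediate values shown to 6 dp
step 0: u = 0.7500, v = 0.5000, du/dtau = 1.2500, dv/dtau = 1.5000
step 1:
  k1: at (u, v) = (0.750000, 0.500000), (du/dtau, dv/dtau) = (1.250000, 1.500000); Gamma_uuu = 0.000000, Gamma_uuv = 0.000000, Gamma_uvv = 0.000000, Gamma_vuu = 0.000000, Gamma_vuv = 0.000000, Gamma_vvv = 0.000000; k1 = (1.250000, 1.500000, 0.000000, 0.000000)
  k2: at (u, v) = (0.781250, 0.537500), (du/dtau, dv/dtau) = (1.250000, 1.500000); Gamma_uuu = 0.000000, Gamma_uuv = 0.000000, Gamma_uvv = 0.000000, Gamma_vuu = 0.000000, Gamma_vuv = 0.000000, Gamma_vvv = 0.000000; k2 = (1.250000, 1.500000, 0.000000, 0.000000)
  k3: at (u, v) = (0.781250, 0.537500), (du/dtau, dv/dtau) = (1.250000, 1.500000); Gamma_uuu = 0.000000, Gamma_uuv = 0.000000, Gamma_uvv = 0.000000, Gamma_vuu = 0.000000, Gamma_vuv = 0.000000, Gamma_vvv = 0.000000; k3 = (1.250000, 1.500000, 0.000000, 0.000000)
  k4: at (u, v) = (0.812500, 0.575000), (du/dtau, dv/dtau) = (1.250000, 1.500000); Gamma_uuu = 0.000000, Gamma_uuv = 0.000000, Gamma_uvv = 0.000000, Gamma_vuu = 0.000000, Gamma_vuv = 0.000000, Gamma_vvv = 0.000000; k4 = (1.250000, 1.500000, 0.000000, 0.000000)
  Y <- Y + (h/6)(k1 + 2k2 + 2k3 + k4): u = 0.8125, v = 0.5750, du/dtau = 1.2500, dv/dtau = 1.5000
step 2:
  k1: at (u, v) = (0.812500, 0.575000), (du/dtau, dv/dtau) = (1.250000, 1.500000); Gamma_uuu = 0.000000, Gamma_uuv = 0.000000, Gamma_uvv = 0.000000, Gamma_vuu = 0.000000, Gamma_vuv = 0.000000, Gamma_vvv = 0.000000; k1 = (1.250000, 1.500000, 0.000000, 0.000000)
  k2: at (u, v) = (0.843750, 0.612500), (du/dtau, dv/dtau) = (1.250000, 1.500000); Gamma_uuu = 0.000000, Gamma_uuv = 0.000000, Gamma_uvv = 0.000000, Gamma_vuu = 0.000000, Gamma_vuv = 0.000000, Gamma_vvv = 0.000000; k2 = (1.250000, 1.500000, 0.000000, 0.000000)
  k3: at (u, v) = (0.843750, 0.612500), (du/dtau, dv/dtau) = (1.250000, 1.500000); Gamma_uuu = 0.000000, Gamma_uuv = 0.000000, Gamma_uvv = 0.000000, Gamma_vuu = 0.000000, Gamma_vuv = 0.000000, Gamma_vvv = 0.000000; k3 = (1.250000, 1.500000, 0.000000, 0.000000)
  k4: at (u, v) = (0.875000, 0.650000), (du/dtau, dv/dtau) = (1.250000, 1.500000); Gamma_uuu = 0.000000, Gamma_uuv = 0.000000, Gamma_uvv = 0.000000, Gamma_vuu = 0.000000, Gamma_vuv = 0.000000, Gamma_vvv = 0.000000; k4 = (1.250000, 1.500000, 0.000000, 0.000000)
  Y <- Y + (h/6)(k1 + 2k2 + 2k3 + k4): u = 0.8750, v = 0.6500, du/dtau = 1.2500, dv/dtau = 1.5000
step 3:
  k1: at (u, v) = (0.875000, 0.650000), (du/dtau, dv/dtau) = (1.250000, 1.500000); Gamma_uuu = 0.000000, Gamma_uuv = 0.000000, Gamma_uvv = 0.000000, Gamma_vuu = 0.000000, Gamma_vuv = 0.000000, Gamma_vvv = 0.000000; k1 = (1.250000, 1.500000, 0.000000, 0.000000)
  k2: at (u, v) = (0.906250, 0.687500), (du/dtau, dv/dtau) = (1.250000, 1.500000); Gamma_uuu = 0.000000, Gamma_uuv = 0.000000, Gamma_uvv = 0.000000, Gamma_vuu = 0.000000, Gamma_vuv = 0.000000, Gamma_vvv = 0.000000; k2 = (1.250000, 1.500000, 0.000000, 0.000000)
  k3: at (u, v) = (0.906250, 0.687500), (du/dtau, dv/dtau) = (1.250000, 1.500000); Gamma_uuu = 0.000000, Gamma_uuv = 0.000000, Gamma_uvv = 0.000000, Gamma_vuu = 0.000000, Gamma_vuv = 0.000000, Gamma_vvv = 0.000000; k3 = (1.250000, 1.500000, 0.000000, 0.000000)
  k4: at (u, v) = (0.937500, 0.725000), (du/dtau, dv/dtau) = (1.250000, 1.500000); Gamma_uuu = 0.000000, Gamma_uuv = 0.000000, Gamma_uvv = 0.000000, Gamma_vuu = 0.000000, Gamma_vuv = 0.000000, Gamma_vvv = 0.000000; k4 = (1.250000, 1.500000, 0.000000, 0.000000)
  Y <- Y + (h/6)(k1 + 2k2 + 2k3 + k4): u = 0.9375, v = 0.7250, du/dtau = 1.2500, dv/dtau = 1.5000


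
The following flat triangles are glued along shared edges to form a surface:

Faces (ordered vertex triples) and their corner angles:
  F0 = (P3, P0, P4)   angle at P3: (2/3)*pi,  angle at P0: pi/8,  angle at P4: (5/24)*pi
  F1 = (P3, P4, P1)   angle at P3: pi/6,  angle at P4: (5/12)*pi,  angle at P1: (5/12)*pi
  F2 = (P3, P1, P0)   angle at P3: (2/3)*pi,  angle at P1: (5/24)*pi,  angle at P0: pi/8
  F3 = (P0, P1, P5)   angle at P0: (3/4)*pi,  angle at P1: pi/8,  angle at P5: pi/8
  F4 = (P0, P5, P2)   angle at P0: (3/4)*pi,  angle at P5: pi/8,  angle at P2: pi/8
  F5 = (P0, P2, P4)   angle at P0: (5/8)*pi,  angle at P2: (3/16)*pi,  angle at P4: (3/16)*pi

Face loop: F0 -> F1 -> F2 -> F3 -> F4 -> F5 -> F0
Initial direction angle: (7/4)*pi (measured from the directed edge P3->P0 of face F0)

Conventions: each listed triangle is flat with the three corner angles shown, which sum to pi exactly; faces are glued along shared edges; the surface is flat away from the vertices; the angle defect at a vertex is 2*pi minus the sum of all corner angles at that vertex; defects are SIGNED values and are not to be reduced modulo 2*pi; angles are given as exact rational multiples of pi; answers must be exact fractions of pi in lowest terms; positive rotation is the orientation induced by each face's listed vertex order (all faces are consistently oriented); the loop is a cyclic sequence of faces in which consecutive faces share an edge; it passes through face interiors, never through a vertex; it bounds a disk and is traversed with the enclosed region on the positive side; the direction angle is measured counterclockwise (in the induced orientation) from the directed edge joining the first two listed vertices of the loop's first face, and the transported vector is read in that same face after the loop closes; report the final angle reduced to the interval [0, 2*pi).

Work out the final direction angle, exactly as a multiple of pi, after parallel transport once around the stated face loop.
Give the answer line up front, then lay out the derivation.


Answer: final direction angle = (15/8)*pi

enclosed vertex P0: corner angles sum to (19/8)*pi, defect = 2*pi - (19/8)*pi = (-3/8)*pi
enclosed vertex P3: corner angles sum to (3/2)*pi, defect = 2*pi - (3/2)*pi = pi/2
final direction = starting direction + enclosed defect total, reduced mod 2*pi (induced orientation)
final angle = (7/4)*pi + pi/8 = (15/8)*pi (mod 2*pi)


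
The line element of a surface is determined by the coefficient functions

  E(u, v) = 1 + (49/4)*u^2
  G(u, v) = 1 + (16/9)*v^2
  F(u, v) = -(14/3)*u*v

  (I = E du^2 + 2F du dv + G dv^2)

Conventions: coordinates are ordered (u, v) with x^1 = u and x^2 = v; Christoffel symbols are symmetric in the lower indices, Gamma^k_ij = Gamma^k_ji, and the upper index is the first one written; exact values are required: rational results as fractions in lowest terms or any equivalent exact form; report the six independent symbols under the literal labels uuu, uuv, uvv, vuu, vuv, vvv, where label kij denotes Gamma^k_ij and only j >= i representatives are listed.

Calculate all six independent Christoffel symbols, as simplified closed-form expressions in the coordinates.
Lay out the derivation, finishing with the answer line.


E = 1 + (49/4)*u^2; F = -(14/3)*u*v; G = 1 + (16/9)*v^2
Gamma^k_ij = (1/2) g^{kl} (d_i g_jl + d_j g_il - d_l g_ij), with g^inv = (1/(EG-F^2)) [[G, -F], [-F, E]]
first partials: E_u = (49/2)*u, E_v = 0, F_u = -(14/3)*v, F_v = -(14/3)*u, G_u = 0, G_v = (32/9)*v
D = EG - F^2 = 1 + (16/9)*v^2 + (49/4)*u^2
expanded: Gamma^u_uu = (G E_u - 2F F_u + F E_v)/(2D), Gamma^u_uv = (G E_v - F G_u)/(2D), Gamma^u_vv = (2G F_v - G G_u - F G_v)/(2D), Gamma^v_uu = (2E F_u - E E_v - F E_u)/(2D), Gamma^v_uv = (E G_u - F E_v)/(2D), Gamma^v_vv = (E G_v - 2F F_v + F G_u)/(2D); substitute and cancel common factors

Answer: Gamma_uuu = 441*u/(441*u^2 + 64*v^2 + 36), Gamma_uuv = 0, Gamma_uvv = -168*u/(441*u^2 + 64*v^2 + 36), Gamma_vuu = -168*v/(441*u^2 + 64*v^2 + 36), Gamma_vuv = 0, Gamma_vvv = 64*v/(441*u^2 + 64*v^2 + 36)


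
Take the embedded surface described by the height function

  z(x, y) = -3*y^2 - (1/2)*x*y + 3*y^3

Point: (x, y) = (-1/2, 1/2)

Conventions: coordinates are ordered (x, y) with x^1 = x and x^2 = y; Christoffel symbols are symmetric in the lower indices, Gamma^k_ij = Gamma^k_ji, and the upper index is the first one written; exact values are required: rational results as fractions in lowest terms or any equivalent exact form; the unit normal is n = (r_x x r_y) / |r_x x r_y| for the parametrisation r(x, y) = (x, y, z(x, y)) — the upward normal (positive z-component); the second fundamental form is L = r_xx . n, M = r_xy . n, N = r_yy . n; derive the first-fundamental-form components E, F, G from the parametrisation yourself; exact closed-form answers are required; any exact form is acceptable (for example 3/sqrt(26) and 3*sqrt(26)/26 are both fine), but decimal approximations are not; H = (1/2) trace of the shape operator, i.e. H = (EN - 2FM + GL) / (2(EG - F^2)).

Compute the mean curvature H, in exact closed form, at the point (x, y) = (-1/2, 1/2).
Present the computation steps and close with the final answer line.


z_x = -1/4, z_y = -1/2, z_xx = 0, z_xy = -1/2, z_yy = 3
E = 17/16, F = 1/8, G = 5/4; answer radicand W^2 = 21/16
unnormalised second-form numerators: l = 0, m = -1/2, n = 3; L = l/sqrt(21/16), and similarly M = m/sqrt(W^2), N = n/sqrt(W^2)
H = (E*n - 2*F*m + G*l) / (2*(EG - F^2)*sqrt(W^2)); E*n - 2*F*m + G*l = 53/16, EG - F^2 = 21/16, so H = (53/42)/sqrt(21/16)

Answer: H = 106*sqrt(21)/441


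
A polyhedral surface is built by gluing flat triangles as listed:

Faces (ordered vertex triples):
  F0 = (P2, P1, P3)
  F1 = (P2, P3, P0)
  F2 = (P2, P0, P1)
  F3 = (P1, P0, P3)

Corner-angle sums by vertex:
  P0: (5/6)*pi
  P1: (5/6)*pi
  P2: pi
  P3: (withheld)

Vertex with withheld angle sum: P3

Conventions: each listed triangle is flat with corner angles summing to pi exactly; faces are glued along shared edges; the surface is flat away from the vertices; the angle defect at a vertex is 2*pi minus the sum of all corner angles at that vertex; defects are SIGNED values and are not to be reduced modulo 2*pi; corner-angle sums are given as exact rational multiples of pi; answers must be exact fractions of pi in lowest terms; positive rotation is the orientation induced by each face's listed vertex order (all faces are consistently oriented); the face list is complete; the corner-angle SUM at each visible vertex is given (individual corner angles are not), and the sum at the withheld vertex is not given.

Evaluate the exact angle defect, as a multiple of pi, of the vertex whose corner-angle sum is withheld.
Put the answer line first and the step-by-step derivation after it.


Answer: defect(P3) = (2/3)*pi

V = 4, E = 6, F = 4; chi = V - E + F = 2
Gauss-Bonnet: total defect = 2*pi*chi = 4*pi; visible defects sum to (10/3)*pi


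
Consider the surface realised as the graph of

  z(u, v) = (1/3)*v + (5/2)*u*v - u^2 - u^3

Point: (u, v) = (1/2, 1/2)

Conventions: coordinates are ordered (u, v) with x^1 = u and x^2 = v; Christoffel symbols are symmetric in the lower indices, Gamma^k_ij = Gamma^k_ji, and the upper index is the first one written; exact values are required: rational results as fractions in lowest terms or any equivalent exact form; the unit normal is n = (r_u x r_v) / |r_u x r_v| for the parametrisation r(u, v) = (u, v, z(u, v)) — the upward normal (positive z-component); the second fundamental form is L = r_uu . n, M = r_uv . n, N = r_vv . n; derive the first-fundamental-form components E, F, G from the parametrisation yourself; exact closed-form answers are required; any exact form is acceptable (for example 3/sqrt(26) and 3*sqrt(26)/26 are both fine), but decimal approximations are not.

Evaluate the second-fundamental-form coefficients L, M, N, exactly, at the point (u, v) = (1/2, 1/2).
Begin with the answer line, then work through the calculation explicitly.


Answer: L = -60*sqrt(541)/541, M = 30*sqrt(541)/541, N = 0

z_u = -1/2, z_v = 19/12, z_uu = -5, z_uv = 5/2, z_vv = 0
E = 5/4, F = -19/24, G = 505/144; answer radicand W^2 = 541/144
unnormalised second-form numerators: l = -5, m = 5/2, n = 0; L = l/sqrt(541/144), and similarly M = m/sqrt(W^2), N = n/sqrt(W^2)


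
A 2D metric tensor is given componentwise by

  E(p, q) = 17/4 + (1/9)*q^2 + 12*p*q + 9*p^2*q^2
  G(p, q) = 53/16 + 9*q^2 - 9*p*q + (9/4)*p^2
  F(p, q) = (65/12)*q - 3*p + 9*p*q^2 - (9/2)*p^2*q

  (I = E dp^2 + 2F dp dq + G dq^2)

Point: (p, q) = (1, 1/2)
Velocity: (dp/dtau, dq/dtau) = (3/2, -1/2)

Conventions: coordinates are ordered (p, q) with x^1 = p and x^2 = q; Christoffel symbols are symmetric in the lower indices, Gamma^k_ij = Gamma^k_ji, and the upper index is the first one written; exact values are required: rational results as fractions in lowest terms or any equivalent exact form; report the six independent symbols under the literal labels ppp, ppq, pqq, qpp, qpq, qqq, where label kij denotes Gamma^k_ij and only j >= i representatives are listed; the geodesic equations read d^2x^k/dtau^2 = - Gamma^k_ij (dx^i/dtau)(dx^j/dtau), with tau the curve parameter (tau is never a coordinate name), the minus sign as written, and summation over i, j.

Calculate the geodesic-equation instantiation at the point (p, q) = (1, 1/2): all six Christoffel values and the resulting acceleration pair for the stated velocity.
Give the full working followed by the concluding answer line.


E = 451/36, F = -7/24, G = 53/16 at the point
E_p = 21/2, E_q = 190/9, F_p = -21/4, F_q = 119/12, G_p = 0, G_q = 0
EG - F^2 = 11927/288;  g^inv = (288/11927) * [[53/16, 7/24], [7/24, 451/36]]
first-kind symbols [ij,l] = (1/2)(d_i g_jl + d_j g_il - d_l g_ij): [pp,p] = E_p/2 = 21/4, [pp,q] = F_p - E_q/2 = -569/36, [pq,p] = E_q/2 = 95/9, [pq,q] = G_p/2 = 0, [qq,p] = F_q - G_p/2 = 119/12, [qq,q] = G_q/2 = 0
Gamma^p_ij = (G*[ij,p] - F*[ij,q])/(EG - F^2), Gamma^q_ij = (E*[ij,q] - F*[ij,p])/(EG - F^2)
Gamma_ppp = 22085/71562, Gamma_ppq = 10070/11927, Gamma_pqq = 18921/23854, Gamma_qpp = -509269/107343, Gamma_qpq = 2660/35781, Gamma_qqq = 833/11927
d^2p/dtau^2 = -(Gamma_ppp*(3/2)^2 + 2*Gamma_ppq*(3/2)*(-1/2) + Gamma_pqq*(-1/2)^2) = 4458/11927
d^2q/dtau^2 = -(Gamma_qpp*(3/2)^2 + 2*Gamma_qpq*(3/2)*(-1/2) + Gamma_qqq*(-1/2)^2) = 128439/11927

Answer: Gamma_ppp = 22085/71562, Gamma_ppq = 10070/11927, Gamma_pqq = 18921/23854, Gamma_qpp = -509269/107343, Gamma_qpq = 2660/35781, Gamma_qqq = 833/11927; accelerations (d^2p/dtau^2, d^2q/dtau^2) = (4458/11927, 128439/11927)


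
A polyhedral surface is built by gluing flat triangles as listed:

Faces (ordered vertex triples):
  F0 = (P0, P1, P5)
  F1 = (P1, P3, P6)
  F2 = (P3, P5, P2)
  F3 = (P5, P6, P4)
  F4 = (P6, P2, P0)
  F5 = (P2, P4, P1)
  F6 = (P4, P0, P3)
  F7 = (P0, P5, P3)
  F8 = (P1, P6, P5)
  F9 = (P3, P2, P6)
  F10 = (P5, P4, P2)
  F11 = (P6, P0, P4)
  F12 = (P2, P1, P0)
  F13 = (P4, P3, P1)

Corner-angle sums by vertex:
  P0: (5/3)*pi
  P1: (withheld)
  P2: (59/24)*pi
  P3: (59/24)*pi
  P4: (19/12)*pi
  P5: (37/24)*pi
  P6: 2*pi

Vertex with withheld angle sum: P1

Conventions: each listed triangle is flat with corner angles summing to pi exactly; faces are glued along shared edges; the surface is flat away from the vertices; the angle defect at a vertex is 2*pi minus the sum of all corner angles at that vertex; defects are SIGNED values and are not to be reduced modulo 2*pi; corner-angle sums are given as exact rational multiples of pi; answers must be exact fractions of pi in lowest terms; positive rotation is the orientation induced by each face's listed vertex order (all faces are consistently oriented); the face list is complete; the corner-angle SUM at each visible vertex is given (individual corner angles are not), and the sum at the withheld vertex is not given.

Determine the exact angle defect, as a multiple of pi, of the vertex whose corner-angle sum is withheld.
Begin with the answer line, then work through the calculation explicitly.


Answer: defect(P1) = (-7/24)*pi

V = 7, E = 21, F = 14; chi = V - E + F = 0
Gauss-Bonnet: total defect = 2*pi*chi = 0; visible defects sum to (7/24)*pi


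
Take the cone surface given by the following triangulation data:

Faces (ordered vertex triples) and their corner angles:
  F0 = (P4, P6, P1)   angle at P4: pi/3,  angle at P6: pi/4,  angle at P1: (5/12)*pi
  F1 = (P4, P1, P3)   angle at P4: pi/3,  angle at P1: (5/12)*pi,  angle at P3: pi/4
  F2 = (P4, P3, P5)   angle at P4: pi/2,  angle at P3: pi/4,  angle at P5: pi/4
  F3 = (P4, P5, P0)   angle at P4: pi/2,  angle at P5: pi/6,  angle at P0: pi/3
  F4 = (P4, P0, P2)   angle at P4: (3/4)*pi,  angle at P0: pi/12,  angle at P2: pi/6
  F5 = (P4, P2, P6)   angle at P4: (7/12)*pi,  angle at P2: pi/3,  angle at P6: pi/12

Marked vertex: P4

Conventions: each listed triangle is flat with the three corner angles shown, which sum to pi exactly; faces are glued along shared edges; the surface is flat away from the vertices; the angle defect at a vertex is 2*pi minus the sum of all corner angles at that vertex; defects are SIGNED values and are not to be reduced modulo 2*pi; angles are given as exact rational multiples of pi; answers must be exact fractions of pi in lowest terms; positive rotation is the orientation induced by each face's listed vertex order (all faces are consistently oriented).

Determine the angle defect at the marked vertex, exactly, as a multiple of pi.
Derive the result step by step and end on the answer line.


Sum of corner angles at P4: 3*pi
defect = 2*pi - 3*pi

Answer: defect(P4) = -pi


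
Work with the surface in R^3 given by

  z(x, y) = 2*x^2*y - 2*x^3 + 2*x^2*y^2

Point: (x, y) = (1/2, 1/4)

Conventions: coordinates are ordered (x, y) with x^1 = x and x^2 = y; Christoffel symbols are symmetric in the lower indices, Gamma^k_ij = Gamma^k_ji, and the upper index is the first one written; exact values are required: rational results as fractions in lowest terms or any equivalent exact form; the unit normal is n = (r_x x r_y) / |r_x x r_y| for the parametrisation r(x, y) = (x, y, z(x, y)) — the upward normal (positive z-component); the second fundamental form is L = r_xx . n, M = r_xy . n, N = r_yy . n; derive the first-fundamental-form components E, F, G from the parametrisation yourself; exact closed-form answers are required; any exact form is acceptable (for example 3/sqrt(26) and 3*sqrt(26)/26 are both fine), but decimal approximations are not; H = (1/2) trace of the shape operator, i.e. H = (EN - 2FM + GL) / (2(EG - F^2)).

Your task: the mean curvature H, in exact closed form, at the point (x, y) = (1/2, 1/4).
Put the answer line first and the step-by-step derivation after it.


Answer: H = -440*sqrt(149)/22201

z_x = -7/8, z_y = 3/4, z_xx = -19/4, z_xy = 3, z_yy = 1
E = 113/64, F = -21/32, G = 25/16; answer radicand W^2 = 149/64
unnormalised second-form numerators: l = -19/4, m = 3, n = 1; L = l/sqrt(149/64), and similarly M = m/sqrt(W^2), N = n/sqrt(W^2)
H = (E*n - 2*F*m + G*l) / (2*(EG - F^2)*sqrt(W^2)); E*n - 2*F*m + G*l = -55/32, EG - F^2 = 149/64, so H = (-55/149)/sqrt(149/64)


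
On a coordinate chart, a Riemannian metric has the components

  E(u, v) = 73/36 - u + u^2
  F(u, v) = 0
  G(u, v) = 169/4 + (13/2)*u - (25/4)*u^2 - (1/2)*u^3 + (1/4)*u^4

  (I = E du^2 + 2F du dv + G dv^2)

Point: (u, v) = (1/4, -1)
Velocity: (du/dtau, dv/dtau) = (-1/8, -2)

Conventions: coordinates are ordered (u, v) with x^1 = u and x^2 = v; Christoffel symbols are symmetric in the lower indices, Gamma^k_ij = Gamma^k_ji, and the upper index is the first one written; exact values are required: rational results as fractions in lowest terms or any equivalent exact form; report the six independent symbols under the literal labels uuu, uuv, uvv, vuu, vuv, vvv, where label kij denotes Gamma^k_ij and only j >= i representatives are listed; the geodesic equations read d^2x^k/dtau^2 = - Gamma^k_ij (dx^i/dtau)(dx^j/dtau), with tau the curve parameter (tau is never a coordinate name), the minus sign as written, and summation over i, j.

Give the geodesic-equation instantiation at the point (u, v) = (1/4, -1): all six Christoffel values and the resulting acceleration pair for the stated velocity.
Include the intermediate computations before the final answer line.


E = 265/144, F = 0, G = 44521/1024 at the point
E_u = -1/2, E_v = 0, F_u = 0, F_v = 0, G_u = 211/64, G_v = 0
EG - F^2 = 11798065/147456;  g^inv = (147456/11798065) * [[44521/1024, 0], [0, 265/144]]
first-kind symbols [ij,l] = (1/2)(d_i g_jl + d_j g_il - d_l g_ij): [uu,u] = E_u/2 = -1/4, [uu,v] = F_u - E_v/2 = 0, [uv,u] = E_v/2 = 0, [uv,v] = G_u/2 = 211/128, [vv,u] = F_v - G_u/2 = -211/128, [vv,v] = G_v/2 = 0
Gamma^u_ij = (G*[ij,u] - F*[ij,v])/(EG - F^2), Gamma^v_ij = (E*[ij,v] - F*[ij,u])/(EG - F^2)
Gamma_uuu = -36/265, Gamma_uuv = 0, Gamma_uvv = -1899/2120, Gamma_vuu = 0, Gamma_vuv = 8/211, Gamma_vvv = 0
d^2u/dtau^2 = -(Gamma_uuu*(-1/8)^2 + 2*Gamma_uuv*(-1/8)*(-2) + Gamma_uvv*(-2)^2) = 15201/4240
d^2v/dtau^2 = -(Gamma_vuu*(-1/8)^2 + 2*Gamma_vuv*(-1/8)*(-2) + Gamma_vvv*(-2)^2) = -4/211

Answer: Gamma_uuu = -36/265, Gamma_uuv = 0, Gamma_uvv = -1899/2120, Gamma_vuu = 0, Gamma_vuv = 8/211, Gamma_vvv = 0; accelerations (d^2u/dtau^2, d^2v/dtau^2) = (15201/4240, -4/211)


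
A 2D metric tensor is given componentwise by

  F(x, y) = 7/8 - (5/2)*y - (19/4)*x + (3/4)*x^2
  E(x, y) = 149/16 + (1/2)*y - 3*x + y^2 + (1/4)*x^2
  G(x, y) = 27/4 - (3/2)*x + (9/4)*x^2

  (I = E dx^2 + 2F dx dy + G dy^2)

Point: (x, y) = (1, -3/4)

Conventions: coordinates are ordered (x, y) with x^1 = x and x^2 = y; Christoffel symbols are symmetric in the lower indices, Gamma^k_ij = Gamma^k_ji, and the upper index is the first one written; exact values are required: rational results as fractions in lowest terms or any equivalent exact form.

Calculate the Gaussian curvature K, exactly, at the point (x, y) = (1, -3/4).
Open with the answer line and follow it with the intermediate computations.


Answer: K = -50052/616225

E = 27/4, F = -5/4, G = 15/2, EG - F^2 = 785/16 at the point
E_x = -5/2, E_y = -1, F_x = -13/4, F_y = -5/2, G_x = 3, G_y = 0
E_yy = 2, F_xy = 0, G_xx = 9/2
K follows from Brioschi's formula, (det M1 - det M2)/(EG - F^2)^2.
M1 = [[-E_yy/2 + F_xy - G_xx/2, E_x/2, F_x - E_y/2], [F_y - G_x/2, E, F], [G_y/2, F, G]] = [[-13/4, -5/4, -11/4], [-4, 27/4, -5/4], [0, -5/4, 15/2]]; det M1 = -13485/64
M2 = [[0, E_y/2, G_x/2], [E_y/2, E, F], [G_x/2, F, G]] = [[0, -1/2, 3/2], [-1/2, 27/4, -5/4], [3/2, -5/4, 15/2]]; det M2 = -243/16
det M1 - det M2 = -12513/64; K = -12513/64 / (785/16)^2 = -50052/616225


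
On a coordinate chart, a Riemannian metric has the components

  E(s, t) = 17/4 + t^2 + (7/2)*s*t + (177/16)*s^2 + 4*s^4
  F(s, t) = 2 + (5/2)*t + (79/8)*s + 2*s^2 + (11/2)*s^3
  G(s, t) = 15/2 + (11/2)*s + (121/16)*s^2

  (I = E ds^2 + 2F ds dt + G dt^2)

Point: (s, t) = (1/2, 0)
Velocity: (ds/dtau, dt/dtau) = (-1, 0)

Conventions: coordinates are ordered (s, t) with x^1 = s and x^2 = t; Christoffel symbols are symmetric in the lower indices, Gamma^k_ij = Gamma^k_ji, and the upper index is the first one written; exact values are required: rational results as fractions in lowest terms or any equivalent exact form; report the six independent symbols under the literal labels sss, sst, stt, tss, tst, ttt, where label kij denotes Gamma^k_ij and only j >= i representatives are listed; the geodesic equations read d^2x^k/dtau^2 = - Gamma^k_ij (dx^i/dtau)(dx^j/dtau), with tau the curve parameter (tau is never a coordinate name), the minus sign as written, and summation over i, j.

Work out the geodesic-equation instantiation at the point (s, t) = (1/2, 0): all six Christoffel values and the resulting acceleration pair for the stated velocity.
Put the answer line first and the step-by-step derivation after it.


Answer: Gamma_sss = -178574/90905, Gamma_sst = -173848/90905, Gamma_stt = -200466/90905, Gamma_tss = 46552/18181, Gamma_tst = 33050/18181, Gamma_ttt = 26832/18181; accelerations (d^2s/dtau^2, d^2t/dtau^2) = (178574/90905, -46552/18181)

E = 465/64, F = 65/8, G = 777/64 at the point
E_s = 209/16, E_t = 7/4, F_s = 16, F_t = 5/2, G_s = 209/16, G_t = 0
EG - F^2 = 90905/4096;  g^inv = (4096/90905) * [[777/64, -65/8], [-65/8, 465/64]]
first-kind symbols [ij,l] = (1/2)(d_i g_jl + d_j g_il - d_l g_ij): [ss,s] = E_s/2 = 209/32, [ss,t] = F_s - E_t/2 = 121/8, [st,s] = E_t/2 = 7/8, [st,t] = G_s/2 = 209/32, [tt,s] = F_t - G_s/2 = -129/32, [tt,t] = G_t/2 = 0
Gamma^s_ij = (G*[ij,s] - F*[ij,t])/(EG - F^2), Gamma^t_ij = (E*[ij,t] - F*[ij,s])/(EG - F^2)
Gamma_sss = -178574/90905, Gamma_sst = -173848/90905, Gamma_stt = -200466/90905, Gamma_tss = 46552/18181, Gamma_tst = 33050/18181, Gamma_ttt = 26832/18181
d^2s/dtau^2 = -(Gamma_sss*(-1)^2 + 2*Gamma_sst*(-1)*(0) + Gamma_stt*(0)^2) = 178574/90905
d^2t/dtau^2 = -(Gamma_tss*(-1)^2 + 2*Gamma_tst*(-1)*(0) + Gamma_ttt*(0)^2) = -46552/18181


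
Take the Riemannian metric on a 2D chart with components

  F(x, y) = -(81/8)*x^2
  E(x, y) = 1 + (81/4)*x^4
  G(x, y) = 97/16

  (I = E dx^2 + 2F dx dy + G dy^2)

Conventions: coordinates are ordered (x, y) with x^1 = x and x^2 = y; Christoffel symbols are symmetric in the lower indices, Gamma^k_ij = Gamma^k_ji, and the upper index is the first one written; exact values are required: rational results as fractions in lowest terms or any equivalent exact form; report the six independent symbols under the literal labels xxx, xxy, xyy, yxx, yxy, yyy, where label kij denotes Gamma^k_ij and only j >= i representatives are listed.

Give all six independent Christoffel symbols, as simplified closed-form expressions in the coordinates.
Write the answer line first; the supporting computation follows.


Answer: Gamma_xxx = 648*x^3/(324*x^4 + 97), Gamma_xxy = 0, Gamma_xyy = 0, Gamma_yxx = -324*x/(324*x^4 + 97), Gamma_yxy = 0, Gamma_yyy = 0

E = 1 + (81/4)*x^4; F = -(81/8)*x^2; G = 97/16
Gamma^k_ij = (1/2) g^{kl} (d_i g_jl + d_j g_il - d_l g_ij), with g^inv = (1/(EG-F^2)) [[G, -F], [-F, E]]
first partials: E_x = 81*x^3, E_y = 0, F_x = -(81/4)*x, F_y = 0, G_x = 0, G_y = 0
D = EG - F^2 = 97/16 + (81/4)*x^4
expanded: Gamma^x_xx = (G E_x - 2F F_x + F E_y)/(2D), Gamma^x_xy = (G E_y - F G_x)/(2D), Gamma^x_yy = (2G F_y - G G_x - F G_y)/(2D), Gamma^y_xx = (2E F_x - E E_y - F E_x)/(2D), Gamma^y_xy = (E G_x - F E_y)/(2D), Gamma^y_yy = (E G_y - 2F F_y + F G_x)/(2D); substitute and cancel common factors


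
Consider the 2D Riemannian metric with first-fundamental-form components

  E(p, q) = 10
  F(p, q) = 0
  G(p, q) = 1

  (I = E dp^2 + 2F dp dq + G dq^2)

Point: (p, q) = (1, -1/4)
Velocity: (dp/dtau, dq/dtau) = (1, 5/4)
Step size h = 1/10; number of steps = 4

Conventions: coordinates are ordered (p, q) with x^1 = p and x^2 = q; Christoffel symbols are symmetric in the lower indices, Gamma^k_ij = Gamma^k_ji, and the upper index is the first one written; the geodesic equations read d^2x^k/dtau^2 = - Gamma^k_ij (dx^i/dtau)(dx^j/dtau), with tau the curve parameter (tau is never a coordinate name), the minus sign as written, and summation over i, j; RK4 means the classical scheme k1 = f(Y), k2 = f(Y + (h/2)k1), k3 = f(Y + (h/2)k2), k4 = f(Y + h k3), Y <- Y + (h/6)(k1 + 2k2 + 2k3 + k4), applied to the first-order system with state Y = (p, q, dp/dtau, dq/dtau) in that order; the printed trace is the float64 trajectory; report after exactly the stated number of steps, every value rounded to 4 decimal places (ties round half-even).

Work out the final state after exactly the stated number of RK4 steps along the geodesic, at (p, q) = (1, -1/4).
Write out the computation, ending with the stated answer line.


f(Y) = (dp/dtau, dq/dtau, -Gamma^p_ij Y'^i Y'^j, -Gamma^q_ij Y'^i Y'^j) with the Gammas evaluated at the stage position; h = 0.100000; intermediate values shown to 6 dp
step 0: p = 1.0000, q = -0.2500, dp/dtau = 1.0000, dq/dtau = 1.2500
step 1:
  k1: at (p, q) = (1.000000, -0.250000), (dp/dtau, dq/dtau) = (1.000000, 1.250000); Gamma_ppp = 0.000000, Gamma_ppq = 0.000000, Gamma_pqq = 0.000000, Gamma_qpp = 0.000000, Gamma_qpq = 0.000000, Gamma_qqq = 0.000000; k1 = (1.000000, 1.250000, 0.000000, 0.000000)
  k2: at (p, q) = (1.050000, -0.187500), (dp/dtau, dq/dtau) = (1.000000, 1.250000); Gamma_ppp = 0.000000, Gamma_ppq = 0.000000, Gamma_pqq = 0.000000, Gamma_qpp = 0.000000, Gamma_qpq = 0.000000, Gamma_qqq = 0.000000; k2 = (1.000000, 1.250000, 0.000000, 0.000000)
  k3: at (p, q) = (1.050000, -0.187500), (dp/dtau, dq/dtau) = (1.000000, 1.250000); Gamma_ppp = 0.000000, Gamma_ppq = 0.000000, Gamma_pqq = 0.000000, Gamma_qpp = 0.000000, Gamma_qpq = 0.000000, Gamma_qqq = 0.000000; k3 = (1.000000, 1.250000, 0.000000, 0.000000)
  k4: at (p, q) = (1.100000, -0.125000), (dp/dtau, dq/dtau) = (1.000000, 1.250000); Gamma_ppp = 0.000000, Gamma_ppq = 0.000000, Gamma_pqq = 0.000000, Gamma_qpp = 0.000000, Gamma_qpq = 0.000000, Gamma_qqq = 0.000000; k4 = (1.000000, 1.250000, 0.000000, 0.000000)
  Y <- Y + (h/6)(k1 + 2k2 + 2k3 + k4): p = 1.1000, q = -0.1250, dp/dtau = 1.0000, dq/dtau = 1.2500
step 2:
  k1: at (p, q) = (1.100000, -0.125000), (dp/dtau, dq/dtau) = (1.000000, 1.250000); Gamma_ppp = 0.000000, Gamma_ppq = 0.000000, Gamma_pqq = 0.000000, Gamma_qpp = 0.000000, Gamma_qpq = 0.000000, Gamma_qqq = 0.000000; k1 = (1.000000, 1.250000, 0.000000, 0.000000)
  k2: at (p, q) = (1.150000, -0.062500), (dp/dtau, dq/dtau) = (1.000000, 1.250000); Gamma_ppp = 0.000000, Gamma_ppq = 0.000000, Gamma_pqq = 0.000000, Gamma_qpp = 0.000000, Gamma_qpq = 0.000000, Gamma_qqq = 0.000000; k2 = (1.000000, 1.250000, 0.000000, 0.000000)
  k3: at (p, q) = (1.150000, -0.062500), (dp/dtau, dq/dtau) = (1.000000, 1.250000); Gamma_ppp = 0.000000, Gamma_ppq = 0.000000, Gamma_pqq = 0.000000, Gamma_qpp = 0.000000, Gamma_qpq = 0.000000, Gamma_qqq = 0.000000; k3 = (1.000000, 1.250000, 0.000000, 0.000000)
  k4: at (p, q) = (1.200000, 0.000000), (dp/dtau, dq/dtau) = (1.000000, 1.250000); Gamma_ppp = 0.000000, Gamma_ppq = 0.000000, Gamma_pqq = 0.000000, Gamma_qpp = 0.000000, Gamma_qpq = 0.000000, Gamma_qqq = 0.000000; k4 = (1.000000, 1.250000, 0.000000, 0.000000)
  Y <- Y + (h/6)(k1 + 2k2 + 2k3 + k4): p = 1.2000, q = 0.0000, dp/dtau = 1.0000, dq/dtau = 1.2500
step 3:
  k1: at (p, q) = (1.200000, 0.000000), (dp/dtau, dq/dtau) = (1.000000, 1.250000); Gamma_ppp = 0.000000, Gamma_ppq = 0.000000, Gamma_pqq = 0.000000, Gamma_qpp = 0.000000, Gamma_qpq = 0.000000, Gamma_qqq = 0.000000; k1 = (1.000000, 1.250000, 0.000000, 0.000000)
  k2: at (p, q) = (1.250000, 0.062500), (dp/dtau, dq/dtau) = (1.000000, 1.250000); Gamma_ppp = 0.000000, Gamma_ppq = 0.000000, Gamma_pqq = 0.000000, Gamma_qpp = 0.000000, Gamma_qpq = 0.000000, Gamma_qqq = 0.000000; k2 = (1.000000, 1.250000, 0.000000, 0.000000)
  k3: at (p, q) = (1.250000, 0.062500), (dp/dtau, dq/dtau) = (1.000000, 1.250000); Gamma_ppp = 0.000000, Gamma_ppq = 0.000000, Gamma_pqq = 0.000000, Gamma_qpp = 0.000000, Gamma_qpq = 0.000000, Gamma_qqq = 0.000000; k3 = (1.000000, 1.250000, 0.000000, 0.000000)
  k4: at (p, q) = (1.300000, 0.125000), (dp/dtau, dq/dtau) = (1.000000, 1.250000); Gamma_ppp = 0.000000, Gamma_ppq = 0.000000, Gamma_pqq = 0.000000, Gamma_qpp = 0.000000, Gamma_qpq = 0.000000, Gamma_qqq = 0.000000; k4 = (1.000000, 1.250000, 0.000000, 0.000000)
  Y <- Y + (h/6)(k1 + 2k2 + 2k3 + k4): p = 1.3000, q = 0.1250, dp/dtau = 1.0000, dq/dtau = 1.2500
step 4:
  k1: at (p, q) = (1.300000, 0.125000), (dp/dtau, dq/dtau) = (1.000000, 1.250000); Gamma_ppp = 0.000000, Gamma_ppq = 0.000000, Gamma_pqq = 0.000000, Gamma_qpp = 0.000000, Gamma_qpq = 0.000000, Gamma_qqq = 0.000000; k1 = (1.000000, 1.250000, 0.000000, 0.000000)
  k2: at (p, q) = (1.350000, 0.187500), (dp/dtau, dq/dtau) = (1.000000, 1.250000); Gamma_ppp = 0.000000, Gamma_ppq = 0.000000, Gamma_pqq = 0.000000, Gamma_qpp = 0.000000, Gamma_qpq = 0.000000, Gamma_qqq = 0.000000; k2 = (1.000000, 1.250000, 0.000000, 0.000000)
  k3: at (p, q) = (1.350000, 0.187500), (dp/dtau, dq/dtau) = (1.000000, 1.250000); Gamma_ppp = 0.000000, Gamma_ppq = 0.000000, Gamma_pqq = 0.000000, Gamma_qpp = 0.000000, Gamma_qpq = 0.000000, Gamma_qqq = 0.000000; k3 = (1.000000, 1.250000, 0.000000, 0.000000)
  k4: at (p, q) = (1.400000, 0.250000), (dp/dtau, dq/dtau) = (1.000000, 1.250000); Gamma_ppp = 0.000000, Gamma_ppq = 0.000000, Gamma_pqq = 0.000000, Gamma_qpp = 0.000000, Gamma_qpq = 0.000000, Gamma_qqq = 0.000000; k4 = (1.000000, 1.250000, 0.000000, 0.000000)
  Y <- Y + (h/6)(k1 + 2k2 + 2k3 + k4): p = 1.4000, q = 0.2500, dp/dtau = 1.0000, dq/dtau = 1.2500

Answer: p = 1.4000, q = 0.2500, dp/dtau = 1.0000, dq/dtau = 1.2500
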